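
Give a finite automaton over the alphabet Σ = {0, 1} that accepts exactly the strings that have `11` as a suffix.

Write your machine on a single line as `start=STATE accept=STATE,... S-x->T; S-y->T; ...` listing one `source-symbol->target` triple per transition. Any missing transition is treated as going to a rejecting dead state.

start=A; accept=C; A-0->A; A-1->B; B-0->A; B-1->C; C-0->A; C-1->C

Let each state record the length of the longest suffix of the input read so far that is also a prefix of `11`. B means the last symbol is `1`; C means the last 2 symbols are `11`. Accept only at C, where the string currently ends in `11`.
A 3-state machine:
       0  1 
>  A   A  B 
   B   A  C 
 * C   A  C 
(> = start, * = accepting)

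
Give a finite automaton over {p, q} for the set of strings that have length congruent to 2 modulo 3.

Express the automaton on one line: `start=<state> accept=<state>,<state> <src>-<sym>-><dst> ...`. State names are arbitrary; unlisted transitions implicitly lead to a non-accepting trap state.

Only the length mod 3 matters, so use a 3-cycle: from any state, every input symbol moves to the next state, wrapping S2 back to S0. Mark S2 accepting.
A 3-state machine:
        p   q  
>  S0   S1  S1 
   S1   S2  S2 
 * S2   S0  S0 
(> = start, * = accepting)

start=S0 accept=S2 S0-p->S1 S0-q->S1 S1-p->S2 S1-q->S2 S2-p->S0 S2-q->S0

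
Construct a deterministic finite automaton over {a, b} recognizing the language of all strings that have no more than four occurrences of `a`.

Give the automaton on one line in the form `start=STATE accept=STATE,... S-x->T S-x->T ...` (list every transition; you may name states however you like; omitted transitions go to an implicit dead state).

Count `a`s, saturating at 5: states q0 through q4 mean 0 through 4 `a`s seen; q5 means more than 4. Each `a` increments (capped at q5); other symbols loop. Accept from {q0, q1, q2, q3, q4}.
A 6-state machine:
        a   b  
>* q0   q1  q0 
 * q1   q2  q1 
 * q2   q3  q2 
 * q3   q4  q3 
 * q4   q5  q4 
   q5   q5  q5 
(> = start, * = accepting)

start=q0 accept=q0,q1,q2,q3,q4 q0-a->q1 q0-b->q0 q1-a->q2 q1-b->q1 q2-a->q3 q2-b->q2 q3-a->q4 q3-b->q3 q4-a->q5 q4-b->q4 q5-a->q5 q5-b->q5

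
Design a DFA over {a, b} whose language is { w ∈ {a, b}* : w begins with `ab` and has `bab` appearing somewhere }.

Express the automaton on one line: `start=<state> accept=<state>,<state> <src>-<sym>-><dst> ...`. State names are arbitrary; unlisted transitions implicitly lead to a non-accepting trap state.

Build one automaton per condition and run them in lockstep. One (4 states) tracks whether the input so far still matches the prefix `ab`; the other (4 states) tracks whether and how much of `bab` has been seen. Each combined state is a pair, one component from each; accept when both components accept.
10 states suffice.
        a   b  
>  q0   q1  q2 
   q1   q3  q4 
   q2   q5  q2 
   q3   q3  q2 
   q4   q6  q4 
   q5   q3  q7 
   q6   q8  q9 
   q7   q7  q7 
   q8   q8  q4 
 * q9   q9  q9 
(> = start, * = accepting)

start=q0 accept=q9 q0-a->q1 q0-b->q2 q1-a->q3 q1-b->q4 q2-a->q5 q2-b->q2 q3-a->q3 q3-b->q2 q4-a->q6 q4-b->q4 q5-a->q3 q5-b->q7 q6-a->q8 q6-b->q9 q7-a->q7 q7-b->q7 q8-a->q8 q8-b->q4 q9-a->q9 q9-b->q9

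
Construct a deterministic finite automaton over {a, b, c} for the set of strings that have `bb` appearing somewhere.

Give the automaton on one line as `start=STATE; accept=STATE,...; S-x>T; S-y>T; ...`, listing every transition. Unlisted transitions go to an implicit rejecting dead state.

Track how much of `bb` has been matched so far: state s0 is no progress, s2 is the absorbing accept state reached once `bb` has occurred. Intermediate states record partial matches; on a mismatch, fall back to the longest reusable overlap.
3 states suffice.
        a   b   c  
>  s0   s0  s1  s0 
   s1   s0  s2  s0 
 * s2   s2  s2  s2 
(> = start, * = accepting)

start=s0; accept=s2; s0-a>s0; s0-b>s1; s0-c>s0; s1-a>s0; s1-b>s2; s1-c>s0; s2-a>s2; s2-b>s2; s2-c>s2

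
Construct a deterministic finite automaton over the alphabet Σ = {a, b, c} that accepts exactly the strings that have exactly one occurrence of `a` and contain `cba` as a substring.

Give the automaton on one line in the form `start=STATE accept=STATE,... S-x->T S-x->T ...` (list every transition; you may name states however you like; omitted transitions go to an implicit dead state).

start=q0 accept=q4 q0-a->q1 q0-b->q0 q0-c->q2 q1-a->q1 q1-b->q1 q1-c->q1 q2-a->q1 q2-b->q3 q2-c->q2 q3-a->q4 q3-b->q0 q3-c->q2 q4-a->q1 q4-b->q4 q4-c->q4

Run two small machines in parallel and take their product. One (3 states) tracks the count of `a`s, saturating at 2; the other (4 states) tracks whether and how much of `cba` has been seen. Each combined state is a pair, one component from each; accept when both components accept. Equivalent product states are then merged.
5 states suffice.
        a   b   c  
>  q0   q1  q0  q2 
   q1   q1  q1  q1 
   q2   q1  q3  q2 
   q3   q4  q0  q2 
 * q4   q1  q4  q4 
(> = start, * = accepting)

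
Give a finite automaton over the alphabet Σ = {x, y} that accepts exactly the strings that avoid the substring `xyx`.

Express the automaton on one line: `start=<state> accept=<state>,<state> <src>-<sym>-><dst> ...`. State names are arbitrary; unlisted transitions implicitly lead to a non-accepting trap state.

start=s0 accept=s0,s1,s2 s0-x->s1 s0-y->s0 s1-x->s1 s1-y->s2 s2-x->s3 s2-y->s0 s3-x->s3 s3-y->s3

Track partial matches of the forbidden pattern `xyx`. State s3 is a dead state reached once `xyx` has occurred; every other state accepts. s0 means no part of `xyx` is currently matched.
A 4-state machine:
        x   y  
>* s0   s1  s0 
 * s1   s1  s2 
 * s2   s3  s0 
   s3   s3  s3 
(> = start, * = accepting)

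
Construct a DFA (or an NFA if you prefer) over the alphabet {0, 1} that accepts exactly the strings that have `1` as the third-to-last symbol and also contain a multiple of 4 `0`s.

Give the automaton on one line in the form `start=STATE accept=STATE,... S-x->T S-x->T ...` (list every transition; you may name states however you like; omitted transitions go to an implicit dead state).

start=s0 accept=s7,s12,s13,s14 s0-0->s1 s0-1->s2 s1-0->s3 s1-1->s1 s2-0->s1 s2-1->s4 s3-0->s5 s3-1->s6 s4-0->s1 s4-1->s7 s5-0->s0 s5-1->s8 s6-0->s9 s6-1->s6 s7-0->s1 s7-1->s7 s8-0->s10 s8-1->s11 s9-0->s12 s9-1->s8 s10-0->s1 s10-1->s13 s11-0->s14 s11-1->s11 s12-0->s1 s12-1->s2 s13-0->s1 s13-1->s4 s14-0->s1 s14-1->s13

Build one automaton per condition and run them in lockstep. The first has 15 states tracking the last 3 symbols read; the second has 4 states tracking the count of `0`s modulo 4. A product state is a pair (one from each), accepting exactly when both do. After merging equivalent states the machine shrinks.
With 15 states:
          0    1  
>  s0     s1   s2 
   s1     s3   s1 
   s2     s1   s4 
   s3     s5   s6 
   s4     s1   s7 
   s5     s0   s8 
   s6     s9   s6 
 * s7     s1   s7 
   s8    s10  s11 
   s9    s12   s8 
   s10    s1  s13 
   s11   s14  s11 
 * s12    s1   s2 
 * s13    s1   s4 
 * s14    s1  s13 
(> = start, * = accepting)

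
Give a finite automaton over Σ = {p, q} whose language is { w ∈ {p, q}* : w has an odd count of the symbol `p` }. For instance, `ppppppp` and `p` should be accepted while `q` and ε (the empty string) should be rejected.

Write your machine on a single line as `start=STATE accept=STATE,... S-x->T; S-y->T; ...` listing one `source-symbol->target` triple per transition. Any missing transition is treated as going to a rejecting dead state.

Keep the running count of `p`s modulo 2: each `p` advances along the cycle S0 → S1 → S0 while other symbols loop. Accept at S1.
A 2-state machine:
        p   q  
>  S0   S1  S0 
 * S1   S0  S1 
(> = start, * = accepting)

start=S0; accept=S1; S0-p->S1; S0-q->S0; S1-p->S0; S1-q->S1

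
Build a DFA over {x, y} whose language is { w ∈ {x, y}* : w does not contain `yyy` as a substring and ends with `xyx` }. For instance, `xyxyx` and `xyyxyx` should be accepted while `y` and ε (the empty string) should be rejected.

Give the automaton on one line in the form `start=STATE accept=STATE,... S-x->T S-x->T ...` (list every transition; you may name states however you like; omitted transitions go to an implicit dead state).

Handle the two conditions separately and then intersect. The first has 4 states tracking partial matches of the forbidden pattern `yyy`; the second has 4 states tracking how much of the suffix `xyx` has currently been matched. A product state is a pair (one from each), accepting exactly when both do. After merging equivalent states the machine shrinks.
        x   y  
>  q0   q1  q2 
   q1   q1  q3 
   q2   q1  q4 
   q3   q5  q4 
   q4   q1  q6 
 * q5   q1  q3 
   q6   q6  q6 
(> = start, * = accepting)

start=q0 accept=q5 q0-x->q1 q0-y->q2 q1-x->q1 q1-y->q3 q2-x->q1 q2-y->q4 q3-x->q5 q3-y->q4 q4-x->q1 q4-y->q6 q5-x->q1 q5-y->q3 q6-x->q6 q6-y->q6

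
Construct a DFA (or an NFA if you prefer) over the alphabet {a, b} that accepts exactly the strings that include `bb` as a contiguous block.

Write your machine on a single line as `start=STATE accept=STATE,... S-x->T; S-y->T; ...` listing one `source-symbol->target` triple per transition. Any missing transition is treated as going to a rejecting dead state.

States q0..q1 record the length of the longest prefix of `bb` that matches the current input suffix. Reaching q2 means `bb` has been seen, and we stay there forever. Accept from q2.
        a   b  
>  q0   q0  q1 
   q1   q0  q2 
 * q2   q2  q2 
(> = start, * = accepting)

start=q0; accept=q2; q0-a->q0; q0-b->q1; q1-a->q0; q1-b->q2; q2-a->q2; q2-b->q2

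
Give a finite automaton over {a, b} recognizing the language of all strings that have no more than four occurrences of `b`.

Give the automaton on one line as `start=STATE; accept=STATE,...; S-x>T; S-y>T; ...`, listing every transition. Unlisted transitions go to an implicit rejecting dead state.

start=q0; accept=q0,q1,q2,q3,q4; q0-a>q0; q0-b>q1; q1-a>q1; q1-b>q2; q2-a>q2; q2-b>q3; q3-a>q3; q3-b>q4; q4-a>q4; q4-b>q5; q5-a>q5; q5-b>q5

Count `b`s, saturating at 5: states q0 through q4 mean 0 through 4 `b`s seen; q5 means more than 4. Each `b` increments (capped at q5); other symbols loop. Accept from {q0, q1, q2, q3, q4}.
        a   b  
>* q0   q0  q1 
 * q1   q1  q2 
 * q2   q2  q3 
 * q3   q3  q4 
 * q4   q4  q5 
   q5   q5  q5 
(> = start, * = accepting)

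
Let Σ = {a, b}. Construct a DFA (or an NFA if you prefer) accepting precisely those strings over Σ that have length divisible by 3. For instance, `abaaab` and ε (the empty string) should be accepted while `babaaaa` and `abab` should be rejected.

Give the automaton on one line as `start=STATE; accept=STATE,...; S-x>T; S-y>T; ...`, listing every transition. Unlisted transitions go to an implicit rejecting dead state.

Only the length mod 3 matters, so use a 3-cycle: from any state, every input symbol moves to the next state, wrapping S2 back to S0. Mark S0 accepting.
3 states suffice.
        a   b  
>* S0   S1  S1 
   S1   S2  S2 
   S2   S0  S0 
(> = start, * = accepting)

start=S0; accept=S0; S0-a>S1; S0-b>S1; S1-a>S2; S1-b>S2; S2-a>S0; S2-b>S0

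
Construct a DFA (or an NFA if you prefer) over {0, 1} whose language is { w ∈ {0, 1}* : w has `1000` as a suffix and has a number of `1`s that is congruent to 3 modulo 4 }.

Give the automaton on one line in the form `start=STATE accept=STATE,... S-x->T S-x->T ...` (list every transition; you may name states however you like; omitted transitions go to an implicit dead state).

Run two small machines in parallel and take their product. The first has 5 states tracking how much of the suffix `1000` has currently been matched; the second has 4 states tracking the count of `1`s modulo 4. A product state is a pair (one from each), accepting exactly when both do. Minimizing collapses redundant product states.
        0   1  
>  S0   S0  S1 
   S1   S1  S2 
   S2   S2  S3 
   S3   S4  S0 
   S4   S5  S0 
   S5   S6  S0 
 * S6   S7  S0 
   S7   S7  S0 
(> = start, * = accepting)

start=S0 accept=S6 S0-0->S0 S0-1->S1 S1-0->S1 S1-1->S2 S2-0->S2 S2-1->S3 S3-0->S4 S3-1->S0 S4-0->S5 S4-1->S0 S5-0->S6 S5-1->S0 S6-0->S7 S6-1->S0 S7-0->S7 S7-1->S0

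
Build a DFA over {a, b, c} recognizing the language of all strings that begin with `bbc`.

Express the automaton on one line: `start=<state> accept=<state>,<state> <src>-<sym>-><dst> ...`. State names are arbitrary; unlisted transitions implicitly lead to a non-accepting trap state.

Check the first 3 symbols one by one: q0 through q2 record how many have matched `bbc` so far; any wrong symbol goes to the dead state q4. After all 3 match we enter the accepting sink q3.
5 states suffice.
        a   b   c  
>  q0   q4  q1  q4 
   q1   q4  q2  q4 
   q2   q4  q4  q3 
 * q3   q3  q3  q3 
   q4   q4  q4  q4 
(> = start, * = accepting)

start=q0 accept=q3 q0-a->q4 q0-b->q1 q0-c->q4 q1-a->q4 q1-b->q2 q1-c->q4 q2-a->q4 q2-b->q4 q2-c->q3 q3-a->q3 q3-b->q3 q3-c->q3 q4-a->q4 q4-b->q4 q4-c->q4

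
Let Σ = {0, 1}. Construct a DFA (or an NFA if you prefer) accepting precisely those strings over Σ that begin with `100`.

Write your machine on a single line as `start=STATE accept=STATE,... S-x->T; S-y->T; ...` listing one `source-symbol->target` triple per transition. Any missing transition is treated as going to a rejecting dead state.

start=S0; accept=S3; S0-0->S4; S0-1->S1; S1-0->S2; S1-1->S4; S2-0->S3; S2-1->S4; S3-0->S3; S3-1->S3; S4-0->S4; S4-1->S4

Check the first 3 symbols one by one: S0 through S2 record how many have matched `100` so far; any wrong symbol goes to the dead state S4. After all 3 match we enter the accepting sink S3.
With 5 states:
        0   1  
>  S0   S4  S1 
   S1   S2  S4 
   S2   S3  S4 
 * S3   S3  S3 
   S4   S4  S4 
(> = start, * = accepting)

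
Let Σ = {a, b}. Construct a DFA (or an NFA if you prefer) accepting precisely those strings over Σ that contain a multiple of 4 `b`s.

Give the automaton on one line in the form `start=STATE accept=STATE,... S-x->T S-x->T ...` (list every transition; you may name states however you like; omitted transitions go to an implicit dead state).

start=s0 accept=s0 s0-a->s0 s0-b->s1 s1-a->s1 s1-b->s2 s2-a->s2 s2-b->s3 s3-a->s3 s3-b->s0

The only thing that matters is how many `b`s have appeared, reduced mod 4. Use one state per residue: s0 for 0, …, s3 for 3. Reading `b` moves to the next residue; anything else stays put. s0 is accepting.
        a   b  
>* s0   s0  s1 
   s1   s1  s2 
   s2   s2  s3 
   s3   s3  s0 
(> = start, * = accepting)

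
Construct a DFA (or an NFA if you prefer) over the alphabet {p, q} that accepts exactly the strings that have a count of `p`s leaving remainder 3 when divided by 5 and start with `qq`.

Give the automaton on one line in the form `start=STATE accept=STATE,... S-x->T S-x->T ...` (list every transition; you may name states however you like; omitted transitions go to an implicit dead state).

start=A accept=G A-p->B A-q->C B-p->B B-q->B C-p->B C-q->D D-p->E D-q->D E-p->F E-q->E F-p->G F-q->F G-p->H G-q->G H-p->D H-q->H

Handle the two conditions separately and then intersect. One (5 states) tracks the count of `p`s modulo 5; the other (4 states) tracks whether the input so far still matches the prefix `qq`. Each combined state is a pair, one component from each; accept when both components accept. Minimizing collapses redundant product states.
       p  q 
>  A   B  C 
   B   B  B 
   C   B  D 
   D   E  D 
   E   F  E 
   F   G  F 
 * G   H  G 
   H   D  H 
(> = start, * = accepting)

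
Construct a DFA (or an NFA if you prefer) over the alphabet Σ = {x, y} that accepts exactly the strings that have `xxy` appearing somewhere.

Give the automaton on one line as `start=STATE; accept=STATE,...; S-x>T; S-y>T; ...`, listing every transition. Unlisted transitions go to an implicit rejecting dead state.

States S0..S2 record the length of the longest prefix of `xxy` that matches the current input suffix. Reaching S3 means `xxy` has been seen, and we stay there forever. Accept from S3.
4 states suffice.
        x   y  
>  S0   S1  S0 
   S1   S2  S0 
   S2   S2  S3 
 * S3   S3  S3 
(> = start, * = accepting)

start=S0; accept=S3; S0-x>S1; S0-y>S0; S1-x>S2; S1-y>S0; S2-x>S2; S2-y>S3; S3-x>S3; S3-y>S3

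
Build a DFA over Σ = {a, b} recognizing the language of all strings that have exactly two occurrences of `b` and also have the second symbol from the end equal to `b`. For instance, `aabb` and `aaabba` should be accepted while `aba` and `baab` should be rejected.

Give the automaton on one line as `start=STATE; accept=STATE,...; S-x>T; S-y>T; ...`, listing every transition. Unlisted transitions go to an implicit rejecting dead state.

Build one automaton per condition and run them in lockstep. One (4 states) tracks the count of `b`s, saturating at 3; the other (7 states) tracks the last 2 symbols read. Each combined state is a pair, one component from each; accept when both components accept. After merging equivalent states the machine shrinks.
7 states suffice.
        a   b  
>  q0   q0  q1 
   q1   q2  q3 
   q2   q2  q4 
 * q3   q5  q6 
   q4   q5  q6 
 * q5   q6  q6 
   q6   q6  q6 
(> = start, * = accepting)

start=q0; accept=q3,q5; q0-a>q0; q0-b>q1; q1-a>q2; q1-b>q3; q2-a>q2; q2-b>q4; q3-a>q5; q3-b>q6; q4-a>q5; q4-b>q6; q5-a>q6; q5-b>q6; q6-a>q6; q6-b>q6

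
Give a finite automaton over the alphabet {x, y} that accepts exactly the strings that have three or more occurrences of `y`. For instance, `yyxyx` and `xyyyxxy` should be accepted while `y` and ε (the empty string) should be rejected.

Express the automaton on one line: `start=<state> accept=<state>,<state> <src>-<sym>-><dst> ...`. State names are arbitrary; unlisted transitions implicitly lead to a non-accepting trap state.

start=q0 accept=q3,q4 q0-x->q0 q0-y->q1 q1-x->q1 q1-y->q2 q2-x->q2 q2-y->q3 q3-x->q3 q3-y->q4 q4-x->q4 q4-y->q4

Count `y`s, saturating at 4: states q0 through q3 mean 0 through 3 `y`s seen; q4 means more than 3. Each `y` increments (capped at q4); other symbols loop. Accept from {q3, q4}.
        x   y  
>  q0   q0  q1 
   q1   q1  q2 
   q2   q2  q3 
 * q3   q3  q4 
 * q4   q4  q4 
(> = start, * = accepting)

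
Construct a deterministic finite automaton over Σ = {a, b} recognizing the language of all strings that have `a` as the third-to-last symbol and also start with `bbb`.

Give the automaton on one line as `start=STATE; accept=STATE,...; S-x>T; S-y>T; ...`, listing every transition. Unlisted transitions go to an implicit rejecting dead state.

Handle the two conditions separately and then intersect. The first has 15 states tracking the last 3 symbols read; the second has 5 states tracking whether the input so far still matches the prefix `bbb`. A product state is a pair (one from each), accepting exactly when both do. Minimizing collapses redundant product states.
          a    b  
>  q0     q1   q2 
   q1     q1   q1 
   q2     q1   q3 
   q3     q1   q4 
   q4     q5   q4 
   q5     q6   q7 
   q6     q8   q9 
   q7    q10  q11 
 * q8     q8   q9 
 * q9    q10  q11 
 * q10    q6   q7 
 * q11    q5   q4 
(> = start, * = accepting)

start=q0; accept=q8,q9,q10,q11; q0-a>q1; q0-b>q2; q1-a>q1; q1-b>q1; q2-a>q1; q2-b>q3; q3-a>q1; q3-b>q4; q4-a>q5; q4-b>q4; q5-a>q6; q5-b>q7; q6-a>q8; q6-b>q9; q7-a>q10; q7-b>q11; q8-a>q8; q8-b>q9; q9-a>q10; q9-b>q11; q10-a>q6; q10-b>q7; q11-a>q5; q11-b>q4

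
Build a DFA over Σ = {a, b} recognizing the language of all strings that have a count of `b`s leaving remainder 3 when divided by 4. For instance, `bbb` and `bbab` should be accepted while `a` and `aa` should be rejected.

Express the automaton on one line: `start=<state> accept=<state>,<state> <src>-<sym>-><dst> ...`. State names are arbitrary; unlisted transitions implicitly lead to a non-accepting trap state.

The only thing that matters is how many `b`s have appeared, reduced mod 4. Use one state per residue: q0 for 0, …, q3 for 3. Reading `b` moves to the next residue; anything else stays put. q3 is accepting.
        a   b  
>  q0   q0  q1 
   q1   q1  q2 
   q2   q2  q3 
 * q3   q3  q0 
(> = start, * = accepting)

start=q0 accept=q3 q0-a->q0 q0-b->q1 q1-a->q1 q1-b->q2 q2-a->q2 q2-b->q3 q3-a->q3 q3-b->q0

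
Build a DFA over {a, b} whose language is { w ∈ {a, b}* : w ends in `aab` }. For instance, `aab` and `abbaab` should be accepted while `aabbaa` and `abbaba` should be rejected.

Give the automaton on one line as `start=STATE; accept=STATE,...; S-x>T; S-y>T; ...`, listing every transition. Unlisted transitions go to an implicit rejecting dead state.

Let each state record the length of the longest suffix of the input read so far that is also a prefix of `aab`. s1 means the last symbol is `a`; s2 means the last 2 symbols are `aa`; s3 means the last 3 symbols are `aab`. Accept only at s3, where the string currently ends in `aab`.
A 4-state machine:
        a   b  
>  s0   s1  s0 
   s1   s2  s0 
   s2   s2  s3 
 * s3   s1  s0 
(> = start, * = accepting)

start=s0; accept=s3; s0-a>s1; s0-b>s0; s1-a>s2; s1-b>s0; s2-a>s2; s2-b>s3; s3-a>s1; s3-b>s0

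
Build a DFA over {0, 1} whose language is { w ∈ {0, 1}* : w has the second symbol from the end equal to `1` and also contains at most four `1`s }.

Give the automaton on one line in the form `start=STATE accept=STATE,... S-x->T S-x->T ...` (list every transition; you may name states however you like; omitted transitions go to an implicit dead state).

Build one automaton per condition and run them in lockstep. The first has 7 states tracking the last 2 symbols read; the second has 6 states tracking the count of `1`s, saturating at 5. A product state is a pair (one from each), accepting exactly when both do. Equivalent product states are then merged.
A 16-state machine:
          0    1  
>  q0     q0   q1 
   q1     q2   q3 
 * q2     q4   q5 
 * q3     q6   q7 
   q4     q4   q5 
   q5     q6   q7 
 * q6     q8   q9 
 * q7    q10  q11 
   q8     q8   q9 
   q9    q10  q11 
 * q10   q12  q13 
 * q11   q14  q15 
   q12   q12  q13 
   q13   q14  q15 
 * q14   q15  q15 
   q15   q15  q15 
(> = start, * = accepting)

start=q0 accept=q2,q3,q6,q7,q10,q11,q14 q0-0->q0 q0-1->q1 q1-0->q2 q1-1->q3 q2-0->q4 q2-1->q5 q3-0->q6 q3-1->q7 q4-0->q4 q4-1->q5 q5-0->q6 q5-1->q7 q6-0->q8 q6-1->q9 q7-0->q10 q7-1->q11 q8-0->q8 q8-1->q9 q9-0->q10 q9-1->q11 q10-0->q12 q10-1->q13 q11-0->q14 q11-1->q15 q12-0->q12 q12-1->q13 q13-0->q14 q13-1->q15 q14-0->q15 q14-1->q15 q15-0->q15 q15-1->q15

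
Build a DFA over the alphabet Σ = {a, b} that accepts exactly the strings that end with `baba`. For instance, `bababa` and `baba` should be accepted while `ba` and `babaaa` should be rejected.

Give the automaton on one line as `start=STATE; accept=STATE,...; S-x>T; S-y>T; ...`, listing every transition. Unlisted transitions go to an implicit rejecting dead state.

start=q0; accept=q4; q0-a>q0; q0-b>q1; q1-a>q2; q1-b>q1; q2-a>q0; q2-b>q3; q3-a>q4; q3-b>q1; q4-a>q0; q4-b>q3

Let each state record the length of the longest suffix of the input read so far that is also a prefix of `baba`. q1 means the last symbol is `b`; q2 means the last 2 symbols are `ba`; q3 means the last 3 symbols are `bab`; q4 means the last 4 symbols are `baba`. Accept only at q4, where the string currently ends in `baba`.
        a   b  
>  q0   q0  q1 
   q1   q2  q1 
   q2   q0  q3 
   q3   q4  q1 
 * q4   q0  q3 
(> = start, * = accepting)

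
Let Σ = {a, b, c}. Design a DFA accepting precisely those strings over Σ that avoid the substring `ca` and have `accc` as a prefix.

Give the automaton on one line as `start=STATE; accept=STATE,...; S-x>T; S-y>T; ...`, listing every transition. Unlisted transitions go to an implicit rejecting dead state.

Run two small machines in parallel and take their product. One (3 states) tracks partial matches of the forbidden pattern `ca`; the other (6 states) tracks whether the input so far still matches the prefix `accc`. Each combined state is a pair, one component from each; accept when both components accept. After merging equivalent states the machine shrinks.
A 7-state machine:
        a   b   c  
>  S0   S1  S2  S2 
   S1   S2  S2  S3 
   S2   S2  S2  S2 
   S3   S2  S2  S4 
   S4   S2  S2  S5 
 * S5   S2  S6  S5 
 * S6   S6  S6  S5 
(> = start, * = accepting)

start=S0; accept=S5,S6; S0-a>S1; S0-b>S2; S0-c>S2; S1-a>S2; S1-b>S2; S1-c>S3; S2-a>S2; S2-b>S2; S2-c>S2; S3-a>S2; S3-b>S2; S3-c>S4; S4-a>S2; S4-b>S2; S4-c>S5; S5-a>S2; S5-b>S6; S5-c>S5; S6-a>S6; S6-b>S6; S6-c>S5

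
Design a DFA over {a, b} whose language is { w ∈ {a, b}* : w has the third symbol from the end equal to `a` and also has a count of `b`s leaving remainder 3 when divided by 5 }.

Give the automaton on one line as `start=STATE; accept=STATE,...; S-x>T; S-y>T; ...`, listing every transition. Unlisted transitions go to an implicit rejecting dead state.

Run two small machines in parallel and take their product. The first has 15 states tracking the last 3 symbols read; the second has 5 states tracking the count of `b`s modulo 5. A product state is a pair (one from each), accepting exactly when both do. After merging equivalent states the machine shrinks.
16 states suffice.
          a    b  
>  q0     q0   q1 
   q1     q2   q3 
   q2     q2   q4 
   q3     q5   q6 
   q4     q5   q7 
   q5     q8   q9 
   q6    q10  q11 
 * q7    q10  q11 
   q8     q8  q12 
   q9    q13  q11 
   q10   q14  q11 
   q11   q11   q0 
 * q12   q13  q11 
 * q13   q14  q11 
   q14   q15  q11 
 * q15   q15  q11 
(> = start, * = accepting)

start=q0; accept=q7,q12,q13,q15; q0-a>q0; q0-b>q1; q1-a>q2; q1-b>q3; q2-a>q2; q2-b>q4; q3-a>q5; q3-b>q6; q4-a>q5; q4-b>q7; q5-a>q8; q5-b>q9; q6-a>q10; q6-b>q11; q7-a>q10; q7-b>q11; q8-a>q8; q8-b>q12; q9-a>q13; q9-b>q11; q10-a>q14; q10-b>q11; q11-a>q11; q11-b>q0; q12-a>q13; q12-b>q11; q13-a>q14; q13-b>q11; q14-a>q15; q14-b>q11; q15-a>q15; q15-b>q11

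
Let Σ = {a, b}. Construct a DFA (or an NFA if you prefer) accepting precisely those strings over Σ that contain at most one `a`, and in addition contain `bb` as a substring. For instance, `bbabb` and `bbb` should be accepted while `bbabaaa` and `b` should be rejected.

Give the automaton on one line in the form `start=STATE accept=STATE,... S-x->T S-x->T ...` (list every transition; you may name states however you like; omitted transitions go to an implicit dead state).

start=q0 accept=q5,q6 q0-a->q1 q0-b->q2 q1-a->q3 q1-b->q4 q2-a->q1 q2-b->q5 q3-a->q3 q3-b->q3 q4-a->q3 q4-b->q6 q5-a->q6 q5-b->q5 q6-a->q3 q6-b->q6

Handle the two conditions separately and then intersect. The first has 3 states tracking the count of `a`s, saturating at 2; the second has 3 states tracking whether and how much of `bb` has been seen. A product state is a pair (one from each), accepting exactly when both do. After merging equivalent states the machine shrinks.
A 7-state machine:
        a   b  
>  q0   q1  q2 
   q1   q3  q4 
   q2   q1  q5 
   q3   q3  q3 
   q4   q3  q6 
 * q5   q6  q5 
 * q6   q3  q6 
(> = start, * = accepting)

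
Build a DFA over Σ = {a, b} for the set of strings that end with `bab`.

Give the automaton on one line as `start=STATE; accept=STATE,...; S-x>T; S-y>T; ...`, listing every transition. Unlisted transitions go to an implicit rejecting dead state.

start=s0; accept=s3; s0-a>s0; s0-b>s1; s1-a>s2; s1-b>s1; s2-a>s0; s2-b>s3; s3-a>s2; s3-b>s1

Remember how much of `bab` the current input suffix matches. State s0 means no match yet; s1 means the last symbol is `b`; s2 means the last 2 symbols are `ba`; s3 means the last 3 symbols are `bab`. Only s3 accepts. On a mismatch, fall back to the longest proper suffix that is still a prefix of `bab`.
A 4-state machine:
        a   b  
>  s0   s0  s1 
   s1   s2  s1 
   s2   s0  s3 
 * s3   s2  s1 
(> = start, * = accepting)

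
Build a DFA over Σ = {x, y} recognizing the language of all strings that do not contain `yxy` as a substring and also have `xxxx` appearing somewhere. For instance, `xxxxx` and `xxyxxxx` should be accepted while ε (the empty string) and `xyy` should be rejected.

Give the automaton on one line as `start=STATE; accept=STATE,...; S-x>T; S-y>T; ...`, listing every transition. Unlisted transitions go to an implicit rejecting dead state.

start=q0; accept=q7,q9,q11; q0-x>q1; q0-y>q2; q1-x>q3; q1-y>q2; q2-x>q4; q2-y>q2; q3-x>q5; q3-y>q2; q4-x>q3; q4-y>q6; q5-x>q7; q5-y>q2; q6-x>q8; q6-y>q6; q7-x>q7; q7-y>q9; q8-x>q10; q8-y>q6; q9-x>q11; q9-y>q9; q10-x>q12; q10-y>q6; q11-x>q7; q11-y>q13; q12-x>q13; q12-y>q6; q13-x>q13; q13-y>q13

Run two small machines in parallel and take their product. The first has 4 states tracking partial matches of the forbidden pattern `yxy`; the second has 5 states tracking whether and how much of `xxxx` has been seen. A product state is a pair (one from each), accepting exactly when both do.
          x    y  
>  q0     q1   q2 
   q1     q3   q2 
   q2     q4   q2 
   q3     q5   q2 
   q4     q3   q6 
   q5     q7   q2 
   q6     q8   q6 
 * q7     q7   q9 
   q8    q10   q6 
 * q9    q11   q9 
   q10   q12   q6 
 * q11    q7  q13 
   q12   q13   q6 
   q13   q13  q13 
(> = start, * = accepting)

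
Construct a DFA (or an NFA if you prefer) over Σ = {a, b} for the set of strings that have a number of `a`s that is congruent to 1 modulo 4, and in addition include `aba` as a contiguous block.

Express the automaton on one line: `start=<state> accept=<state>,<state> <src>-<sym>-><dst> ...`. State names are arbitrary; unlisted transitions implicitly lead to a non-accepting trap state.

Handle the two conditions separately and then intersect. One (4 states) tracks the count of `a`s modulo 4; the other (4 states) tracks whether and how much of `aba` has been seen. Each combined state is a pair, one component from each; accept when both components accept.
          a    b  
>  S0     S1   S0 
   S1     S2   S3 
   S2     S4   S5 
   S3     S6   S7 
   S4     S8   S9 
   S5    S10  S11 
   S6    S10   S6 
   S7     S2   S7 
   S8     S1  S12 
   S9    S13  S14 
   S10   S13  S10 
   S11    S4  S11 
   S12   S15   S0 
   S13   S15  S13 
   S14    S8  S14 
 * S15    S6  S15 
(> = start, * = accepting)

start=S0 accept=S15 S0-a->S1 S0-b->S0 S1-a->S2 S1-b->S3 S2-a->S4 S2-b->S5 S3-a->S6 S3-b->S7 S4-a->S8 S4-b->S9 S5-a->S10 S5-b->S11 S6-a->S10 S6-b->S6 S7-a->S2 S7-b->S7 S8-a->S1 S8-b->S12 S9-a->S13 S9-b->S14 S10-a->S13 S10-b->S10 S11-a->S4 S11-b->S11 S12-a->S15 S12-b->S0 S13-a->S15 S13-b->S13 S14-a->S8 S14-b->S14 S15-a->S6 S15-b->S15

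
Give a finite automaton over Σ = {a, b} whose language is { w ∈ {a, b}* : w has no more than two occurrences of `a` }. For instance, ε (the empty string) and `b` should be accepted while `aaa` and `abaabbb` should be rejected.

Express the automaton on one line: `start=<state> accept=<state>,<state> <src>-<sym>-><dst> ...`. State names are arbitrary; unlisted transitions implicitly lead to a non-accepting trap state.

start=s0 accept=s0,s1,s2 s0-a->s1 s0-b->s0 s1-a->s2 s1-b->s1 s2-a->s3 s2-b->s2 s3-a->s3 s3-b->s3

Only the number of `a`s matters, and only up to 3. Make a chain s0 → s1 → s2 → s3 advanced by each `a` (with s3 absorbing); every other symbol self-loops. The accepting set is {s0, s1, s2}.
A 4-state machine:
        a   b  
>* s0   s1  s0 
 * s1   s2  s1 
 * s2   s3  s2 
   s3   s3  s3 
(> = start, * = accepting)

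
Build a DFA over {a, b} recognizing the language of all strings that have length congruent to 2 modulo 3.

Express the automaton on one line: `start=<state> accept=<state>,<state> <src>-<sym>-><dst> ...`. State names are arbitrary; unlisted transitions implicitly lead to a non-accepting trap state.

Only the length mod 3 matters, so use a 3-cycle: from any state, every input symbol moves to the next state, wrapping q2 back to q0. Mark q2 accepting.
3 states suffice.
        a   b  
>  q0   q1  q1 
   q1   q2  q2 
 * q2   q0  q0 
(> = start, * = accepting)

start=q0 accept=q2 q0-a->q1 q0-b->q1 q1-a->q2 q1-b->q2 q2-a->q0 q2-b->q0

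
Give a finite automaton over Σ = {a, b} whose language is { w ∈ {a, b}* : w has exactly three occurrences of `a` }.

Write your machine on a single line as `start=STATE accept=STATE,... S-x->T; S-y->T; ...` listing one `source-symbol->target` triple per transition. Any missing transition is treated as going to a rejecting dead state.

Only the number of `a`s matters, and only up to 4. Make a chain S0 → S1 → S2 → S3 → S4 advanced by each `a` (with S4 absorbing); every other symbol self-loops. The accepting set is {S3}.
A 5-state machine:
        a   b  
>  S0   S1  S0 
   S1   S2  S1 
   S2   S3  S2 
 * S3   S4  S3 
   S4   S4  S4 
(> = start, * = accepting)

start=S0; accept=S3; S0-a->S1; S0-b->S0; S1-a->S2; S1-b->S1; S2-a->S3; S2-b->S2; S3-a->S4; S3-b->S3; S4-a->S4; S4-b->S4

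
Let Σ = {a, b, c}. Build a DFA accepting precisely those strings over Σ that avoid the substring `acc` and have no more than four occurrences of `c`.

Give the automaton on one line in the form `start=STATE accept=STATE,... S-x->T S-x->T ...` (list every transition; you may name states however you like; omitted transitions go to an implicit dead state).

start=S0 accept=S0,S1,S2,S3,S4,S5,S7,S8,S9,S10,S11 S0-a->S1 S0-b->S0 S0-c->S2 S1-a->S1 S1-b->S0 S1-c->S3 S2-a->S4 S2-b->S2 S2-c->S5 S3-a->S4 S3-b->S2 S3-c->S6 S4-a->S4 S4-b->S2 S4-c->S7 S5-a->S8 S5-b->S5 S5-c->S9 S6-a->S6 S6-b->S6 S6-c->S6 S7-a->S8 S7-b->S5 S7-c->S6 S8-a->S8 S8-b->S5 S8-c->S10 S9-a->S9 S9-b->S9 S9-c->S11 S10-a->S9 S10-b->S9 S10-c->S6 S11-a->S11 S11-b->S11 S11-c->S6

Handle the two conditions separately and then intersect. The first has 4 states tracking partial matches of the forbidden pattern `acc`; the second has 6 states tracking the count of `c`s, saturating at 5. A product state is a pair (one from each), accepting exactly when both do. Minimizing collapses redundant product states.
12 states suffice.
          a    b    c  
>* S0     S1   S0   S2 
 * S1     S1   S0   S3 
 * S2     S4   S2   S5 
 * S3     S4   S2   S6 
 * S4     S4   S2   S7 
 * S5     S8   S5   S9 
   S6     S6   S6   S6 
 * S7     S8   S5   S6 
 * S8     S8   S5  S10 
 * S9     S9   S9  S11 
 * S10    S9   S9   S6 
 * S11   S11  S11   S6 
(> = start, * = accepting)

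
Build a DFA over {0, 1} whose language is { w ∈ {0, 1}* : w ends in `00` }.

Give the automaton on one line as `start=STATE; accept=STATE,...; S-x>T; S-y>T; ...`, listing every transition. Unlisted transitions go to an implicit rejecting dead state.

Remember how much of `00` the current input suffix matches. State s0 means no match yet; s1 means the last symbol is `0`; s2 means the last 2 symbols are `00`. Only s2 accepts. On a mismatch, fall back to the longest proper suffix that is still a prefix of `00`.
With 3 states:
        0   1  
>  s0   s1  s0 
   s1   s2  s0 
 * s2   s2  s0 
(> = start, * = accepting)

start=s0; accept=s2; s0-0>s1; s0-1>s0; s1-0>s2; s1-1>s0; s2-0>s2; s2-1>s0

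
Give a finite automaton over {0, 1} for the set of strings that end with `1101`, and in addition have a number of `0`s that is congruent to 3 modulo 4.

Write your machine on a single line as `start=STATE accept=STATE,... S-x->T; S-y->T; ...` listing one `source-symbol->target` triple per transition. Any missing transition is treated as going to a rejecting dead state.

start=A; accept=H; A-0->B; A-1->A; B-0->C; B-1->B; C-0->D; C-1->E; D-0->A; D-1->D; E-0->D; E-1->F; F-0->G; F-1->F; G-0->A; G-1->H; H-0->A; H-1->D

Build one automaton per condition and run them in lockstep. The first has 5 states tracking how much of the suffix `1101` has currently been matched; the second has 4 states tracking the count of `0`s modulo 4. A product state is a pair (one from each), accepting exactly when both do. Minimizing collapses redundant product states.
With 8 states:
       0  1 
>  A   B  A 
   B   C  B 
   C   D  E 
   D   A  D 
   E   D  F 
   F   G  F 
   G   A  H 
 * H   A  D 
(> = start, * = accepting)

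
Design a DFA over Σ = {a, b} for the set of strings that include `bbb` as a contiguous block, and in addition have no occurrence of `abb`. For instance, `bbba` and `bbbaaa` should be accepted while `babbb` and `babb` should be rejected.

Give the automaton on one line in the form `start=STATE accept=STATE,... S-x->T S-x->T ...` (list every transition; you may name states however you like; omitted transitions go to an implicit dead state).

Build one automaton per condition and run them in lockstep. The first has 4 states tracking whether and how much of `bbb` has been seen; the second has 4 states tracking partial matches of the forbidden pattern `abb`. A product state is a pair (one from each), accepting exactly when both do.
12 states suffice.
          a    b  
>  q0     q1   q2 
   q1     q1   q3 
   q2     q1   q4 
   q3     q1   q5 
   q4     q1   q6 
   q5     q7   q8 
 * q6     q9   q6 
   q7     q7  q10 
   q8     q8   q8 
 * q9     q9  q11 
   q10    q7   q5 
 * q11    q9   q8 
(> = start, * = accepting)

start=q0 accept=q6,q9,q11 q0-a->q1 q0-b->q2 q1-a->q1 q1-b->q3 q2-a->q1 q2-b->q4 q3-a->q1 q3-b->q5 q4-a->q1 q4-b->q6 q5-a->q7 q5-b->q8 q6-a->q9 q6-b->q6 q7-a->q7 q7-b->q10 q8-a->q8 q8-b->q8 q9-a->q9 q9-b->q11 q10-a->q7 q10-b->q5 q11-a->q9 q11-b->q8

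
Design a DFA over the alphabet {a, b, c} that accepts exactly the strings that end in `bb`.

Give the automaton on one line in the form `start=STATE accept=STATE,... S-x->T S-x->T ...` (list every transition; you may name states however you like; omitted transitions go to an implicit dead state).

Remember how much of `bb` the current input suffix matches. State q0 means no match yet; q1 means the last symbol is `b`; q2 means the last 2 symbols are `bb`. Only q2 accepts. On a mismatch, fall back to the longest proper suffix that is still a prefix of `bb`.
3 states suffice.
        a   b   c  
>  q0   q0  q1  q0 
   q1   q0  q2  q0 
 * q2   q0  q2  q0 
(> = start, * = accepting)

start=q0 accept=q2 q0-a->q0 q0-b->q1 q0-c->q0 q1-a->q0 q1-b->q2 q1-c->q0 q2-a->q0 q2-b->q2 q2-c->q0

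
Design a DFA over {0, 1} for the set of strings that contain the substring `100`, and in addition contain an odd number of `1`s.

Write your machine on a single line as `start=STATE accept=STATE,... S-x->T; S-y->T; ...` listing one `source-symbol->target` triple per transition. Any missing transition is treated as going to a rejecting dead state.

start=S0; accept=S4; S0-0->S0; S0-1->S1; S1-0->S2; S1-1->S3; S2-0->S4; S2-1->S3; S3-0->S5; S3-1->S1; S4-0->S4; S4-1->S6; S5-0->S6; S5-1->S1; S6-0->S6; S6-1->S4

Build one automaton per condition and run them in lockstep. One (4 states) tracks whether and how much of `100` has been seen; the other (2 states) tracks the count of `1`s modulo 2. Each combined state is a pair, one component from each; accept when both components accept.
7 states suffice.
        0   1  
>  S0   S0  S1 
   S1   S2  S3 
   S2   S4  S3 
   S3   S5  S1 
 * S4   S4  S6 
   S5   S6  S1 
   S6   S6  S4 
(> = start, * = accepting)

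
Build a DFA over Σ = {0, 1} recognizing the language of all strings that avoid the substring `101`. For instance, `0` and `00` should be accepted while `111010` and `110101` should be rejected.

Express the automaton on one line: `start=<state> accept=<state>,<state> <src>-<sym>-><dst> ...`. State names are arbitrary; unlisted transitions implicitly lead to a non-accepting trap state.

Track partial matches of the forbidden pattern `101`. State s3 is a dead state reached once `101` has occurred; every other state accepts. s0 means no part of `101` is currently matched.
        0   1  
>* s0   s0  s1 
 * s1   s2  s1 
 * s2   s0  s3 
   s3   s3  s3 
(> = start, * = accepting)

start=s0 accept=s0,s1,s2 s0-0->s0 s0-1->s1 s1-0->s2 s1-1->s1 s2-0->s0 s2-1->s3 s3-0->s3 s3-1->s3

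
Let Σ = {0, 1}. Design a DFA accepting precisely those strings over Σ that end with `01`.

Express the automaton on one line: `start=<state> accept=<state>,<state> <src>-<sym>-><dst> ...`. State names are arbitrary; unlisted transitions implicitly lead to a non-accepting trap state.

Remember how much of `01` the current input suffix matches. State s0 means no match yet; s1 means the last symbol is `0`; s2 means the last 2 symbols are `01`. Only s2 accepts. On a mismatch, fall back to the longest proper suffix that is still a prefix of `01`.
A 3-state machine:
        0   1  
>  s0   s1  s0 
   s1   s1  s2 
 * s2   s1  s0 
(> = start, * = accepting)

start=s0 accept=s2 s0-0->s1 s0-1->s0 s1-0->s1 s1-1->s2 s2-0->s1 s2-1->s0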